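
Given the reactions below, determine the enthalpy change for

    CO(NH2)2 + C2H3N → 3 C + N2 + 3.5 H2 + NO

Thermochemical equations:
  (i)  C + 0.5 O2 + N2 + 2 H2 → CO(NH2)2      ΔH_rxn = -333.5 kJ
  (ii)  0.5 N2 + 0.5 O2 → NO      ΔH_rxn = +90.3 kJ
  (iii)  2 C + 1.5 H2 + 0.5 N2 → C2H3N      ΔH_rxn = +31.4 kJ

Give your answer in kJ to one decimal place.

(i) reversed (reverse to put CO(NH2)2 on the reactant side): +333.5 kJ
(ii) as written (NO already on the product side): +90.3 kJ
(iii) reversed (reverse to put C2H3N on the reactant side): -31.4 kJ
ΔH_rxn = (+333.5) + (+90.3) + (-31.4) = 392.4 kJ

ΔH_rxn = 392.4 kJ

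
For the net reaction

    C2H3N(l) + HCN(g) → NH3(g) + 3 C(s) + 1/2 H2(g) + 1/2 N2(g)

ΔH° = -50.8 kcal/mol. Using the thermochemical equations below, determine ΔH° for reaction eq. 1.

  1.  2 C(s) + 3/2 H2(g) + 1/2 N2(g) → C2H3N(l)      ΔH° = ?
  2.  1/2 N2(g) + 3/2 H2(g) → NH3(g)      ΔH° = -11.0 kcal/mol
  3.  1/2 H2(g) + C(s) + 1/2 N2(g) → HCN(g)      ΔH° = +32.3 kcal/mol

ΔH° = 7.5 kcal/mol

eq. 1 reversed: contributes −x
eq. 2 as written: -11.0 kcal/mol
eq. 3 reversed: -32.3 kcal/mol
-50.8 = (-11.0) + (-32.3) − x
x = (-50.8 − (-43.3)) / (-1) = 7.5 kcal/mol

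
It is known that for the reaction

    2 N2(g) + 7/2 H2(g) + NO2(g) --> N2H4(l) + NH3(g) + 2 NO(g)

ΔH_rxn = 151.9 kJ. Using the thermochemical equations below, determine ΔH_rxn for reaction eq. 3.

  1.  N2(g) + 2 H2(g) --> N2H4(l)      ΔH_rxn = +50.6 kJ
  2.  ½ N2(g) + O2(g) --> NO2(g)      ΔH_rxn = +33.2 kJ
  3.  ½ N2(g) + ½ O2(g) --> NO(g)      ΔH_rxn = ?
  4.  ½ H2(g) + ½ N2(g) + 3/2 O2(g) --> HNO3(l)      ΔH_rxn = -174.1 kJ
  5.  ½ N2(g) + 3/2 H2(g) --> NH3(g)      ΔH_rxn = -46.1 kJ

eq. 1 as written: +50.6 kJ
eq. 2 reversed: -33.2 kJ
eq. 3 × 2: contributes 2·x
eq. 4: not needed.
eq. 5 as written: -46.1 kJ
+151.9 = (+50.6) + (-33.2) + (-46.1) + 2·x
x = (+151.9 − (-28.7)) / (2) = 90.3 kJ

ΔH_rxn = 90.3 kJ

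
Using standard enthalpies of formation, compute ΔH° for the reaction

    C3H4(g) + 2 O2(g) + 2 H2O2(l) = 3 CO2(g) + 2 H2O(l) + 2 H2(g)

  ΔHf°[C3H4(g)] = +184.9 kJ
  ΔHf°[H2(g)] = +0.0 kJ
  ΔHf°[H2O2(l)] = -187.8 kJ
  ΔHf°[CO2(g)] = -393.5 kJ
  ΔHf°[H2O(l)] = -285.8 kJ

ΔH° = -1561.4 kJ

Products: 3·(-393.5) + 2·(-285.8) + 2·(+0.0) = -1752.1
Reactants: 1·(+184.9) + 2·(+0.0) + 2·(-187.8) = -190.7
ΔH° = (-1752.1) − (-190.7) = -1561.4 kJ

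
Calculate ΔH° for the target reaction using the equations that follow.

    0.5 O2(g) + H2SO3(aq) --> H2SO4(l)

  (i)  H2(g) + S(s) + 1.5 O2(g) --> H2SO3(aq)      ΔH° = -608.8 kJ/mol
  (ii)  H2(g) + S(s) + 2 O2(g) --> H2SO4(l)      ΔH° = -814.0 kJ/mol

(i) reversed (reverse to put H2SO3(aq) on the reactant side): +608.8 kJ/mol
(ii) as written (H2SO4(l) already on the product side): -814.0 kJ/mol
Summing the manipulated equations, ΔH° = (-1)·(-608.8) + (1)·(-814.0) = -205.2 kJ/mol

ΔH° = -205.2 kJ/mol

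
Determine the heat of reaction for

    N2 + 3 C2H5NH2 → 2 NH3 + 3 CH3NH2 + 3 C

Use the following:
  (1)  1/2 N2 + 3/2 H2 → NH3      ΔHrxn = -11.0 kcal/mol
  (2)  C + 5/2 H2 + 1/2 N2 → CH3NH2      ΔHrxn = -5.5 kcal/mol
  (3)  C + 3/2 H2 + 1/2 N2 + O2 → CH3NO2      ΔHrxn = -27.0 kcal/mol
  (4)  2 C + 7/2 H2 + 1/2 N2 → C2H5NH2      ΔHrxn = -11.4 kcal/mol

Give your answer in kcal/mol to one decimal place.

ΔHrxn = -4.3 kcal/mol

(1) × 2: (2)·(-11.0) = -22.0 kcal/mol
(2) × 3: (3)·(-5.5) = -16.5 kcal/mol
(3): not needed.
(4) reversed and × 3: (-3)·(-11.4) = +34.2 kcal/mol
Since enthalpy is a state function, ΔHrxn = (-22.0) + (-16.5) + (+34.2) = -4.3 kcal/mol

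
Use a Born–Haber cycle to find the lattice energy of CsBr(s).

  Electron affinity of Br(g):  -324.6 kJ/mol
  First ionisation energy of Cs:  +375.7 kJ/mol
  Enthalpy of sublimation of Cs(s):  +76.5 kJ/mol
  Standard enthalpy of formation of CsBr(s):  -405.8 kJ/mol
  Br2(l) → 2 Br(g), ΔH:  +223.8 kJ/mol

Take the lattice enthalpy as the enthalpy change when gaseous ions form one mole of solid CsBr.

ΔHf° = 1·ΔHsub + 1·(ΣIE) + 1/2·D(Br2) + 1·EA + U
-405.8 = 1·(+76.5) + 1·(+375.7) + 1/2·(+223.8) + 1·(-324.6) + U
U = -405.8 − (+239.5) = -645.3 kJ/mol

U = -645.3 kJ/mol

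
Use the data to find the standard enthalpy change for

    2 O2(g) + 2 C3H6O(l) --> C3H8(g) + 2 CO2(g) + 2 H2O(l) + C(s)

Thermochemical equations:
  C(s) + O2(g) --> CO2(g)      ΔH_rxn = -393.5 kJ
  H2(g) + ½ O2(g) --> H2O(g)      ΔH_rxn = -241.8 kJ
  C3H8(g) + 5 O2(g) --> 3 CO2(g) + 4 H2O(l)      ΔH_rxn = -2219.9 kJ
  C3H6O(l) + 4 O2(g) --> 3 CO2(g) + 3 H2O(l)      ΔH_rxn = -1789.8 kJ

ΔH_rxn = -966.2 kJ

equation 1 reversed (C(s) must end up as a product): +393.5 kJ
equation 2: not needed (H2(g) appears nowhere else).
equation 3 reversed (C3H8(g) must end up as a product): +2219.9 kJ
equation 4 × 2 (scale by 2 for the 2 C3H6O(l)): (2)·(-1789.8) = -3579.6 kJ
ΔH_rxn = (+393.5) + (+2219.9) + (-3579.6) = -966.2 kJ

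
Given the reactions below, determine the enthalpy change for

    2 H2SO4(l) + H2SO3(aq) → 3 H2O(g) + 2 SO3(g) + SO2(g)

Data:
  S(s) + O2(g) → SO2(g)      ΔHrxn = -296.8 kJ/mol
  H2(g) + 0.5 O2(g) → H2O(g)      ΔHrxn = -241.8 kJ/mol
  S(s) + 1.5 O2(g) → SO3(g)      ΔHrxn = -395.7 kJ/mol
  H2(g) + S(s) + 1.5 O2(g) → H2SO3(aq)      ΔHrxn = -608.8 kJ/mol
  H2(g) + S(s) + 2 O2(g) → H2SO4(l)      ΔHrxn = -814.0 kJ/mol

ΔHrxn = 423.2 kJ/mol

equation 1 as written: -296.8 kJ/mol
equation 2 × 3: (3)·(-241.8) = -725.4 kJ/mol
equation 3 × 2: (2)·(-395.7) = -791.4 kJ/mol
equation 4 reversed: +608.8 kJ/mol
equation 5 reversed and × 2: (-2)·(-814.0) = +1628.0 kJ/mol
ΔHrxn = (1)·(-296.8) + (3)·(-241.8) + (2)·(-395.7) + (-1)·(-608.8) + (-2)·(-814.0) = 423.2 kJ/mol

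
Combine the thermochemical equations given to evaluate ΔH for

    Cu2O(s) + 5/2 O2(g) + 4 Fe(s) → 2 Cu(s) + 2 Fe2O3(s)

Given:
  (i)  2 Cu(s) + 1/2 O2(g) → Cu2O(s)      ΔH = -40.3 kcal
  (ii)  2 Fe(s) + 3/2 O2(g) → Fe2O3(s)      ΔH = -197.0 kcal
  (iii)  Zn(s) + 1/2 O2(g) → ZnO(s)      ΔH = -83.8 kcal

ΔH = -353.7 kcal

(i) reversed: +40.3 kcal
(ii) × 2: (2)·(-197.0) = -394.0 kcal
(iii): not needed.
Combining the equations, ΔH = (-1)·(-40.3) + (2)·(-197.0) = -353.7 kcal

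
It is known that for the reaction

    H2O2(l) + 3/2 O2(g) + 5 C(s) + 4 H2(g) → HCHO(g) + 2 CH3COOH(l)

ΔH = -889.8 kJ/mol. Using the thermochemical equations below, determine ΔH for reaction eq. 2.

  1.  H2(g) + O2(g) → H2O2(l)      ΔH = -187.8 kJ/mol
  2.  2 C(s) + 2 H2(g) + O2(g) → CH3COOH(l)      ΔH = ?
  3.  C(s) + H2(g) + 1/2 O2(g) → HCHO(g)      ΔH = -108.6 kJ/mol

ΔH = -484.5 kJ/mol

eq. 1 reversed: +187.8 kJ/mol
eq. 2 × 2: contributes 2·x
eq. 3 as written: -108.6 kJ/mol
-889.8 = (+187.8) + (-108.6) + 2·x
x = (-889.8 − (+79.2)) / (2) = -484.5 kJ/mol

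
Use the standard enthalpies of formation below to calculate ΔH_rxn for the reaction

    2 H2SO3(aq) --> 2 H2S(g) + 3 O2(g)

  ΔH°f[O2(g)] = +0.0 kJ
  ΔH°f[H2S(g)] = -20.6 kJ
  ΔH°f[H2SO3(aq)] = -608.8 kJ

ΔH°rxn = Σ nΔHf°(products) − Σ nΔHf°(reactants).
Products: 2·(-20.6) + 3·(+0.0) = -41.2
Reactants: 2·(-608.8) = -1217.6
ΔH_rxn = (-41.2) − (-1217.6) = 1176.4 kJ

ΔH_rxn = 1176.4 kJ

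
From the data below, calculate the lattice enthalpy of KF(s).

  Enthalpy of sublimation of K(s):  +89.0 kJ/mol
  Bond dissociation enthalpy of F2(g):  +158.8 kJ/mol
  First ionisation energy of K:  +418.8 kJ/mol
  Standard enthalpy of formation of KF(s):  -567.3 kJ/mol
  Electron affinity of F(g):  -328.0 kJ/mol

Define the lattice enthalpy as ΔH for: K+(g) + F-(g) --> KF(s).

ΔHf° = 1·ΔHsub + 1·(ΣIE) + 1/2·D(F2) + 1·EA + U
-567.3 = 1·(+89.0) + 1·(+418.8) + 1/2·(+158.8) + 1·(-328.0) + U
U = -567.3 − (+259.2) = -826.5 kJ/mol

U = -826.5 kJ/mol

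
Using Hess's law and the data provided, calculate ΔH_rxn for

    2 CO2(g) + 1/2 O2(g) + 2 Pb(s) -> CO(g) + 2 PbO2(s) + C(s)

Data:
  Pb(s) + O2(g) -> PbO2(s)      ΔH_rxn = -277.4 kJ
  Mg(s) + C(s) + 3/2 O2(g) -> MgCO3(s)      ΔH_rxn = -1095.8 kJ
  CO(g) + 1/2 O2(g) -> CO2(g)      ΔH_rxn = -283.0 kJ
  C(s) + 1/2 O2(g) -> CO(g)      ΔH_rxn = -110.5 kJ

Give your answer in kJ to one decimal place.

equation 1 × 2 (scale by 2 for the 2 PbO2(s)): (2)·(-277.4) = -554.8 kJ
equation 2: not needed (Mg(s) appears nowhere else).
equation 3 reversed and × 2 (CO2(g) must end up as a reactant; ×2 to match 2 CO2(g) in the target): (-2)·(-283.0) = +566.0 kJ
equation 4 reversed: +110.5 kJ
ΔH_rxn = (2)·(-277.4) + (-2)·(-283.0) + (-1)·(-110.5) = 121.7 kJ

ΔH_rxn = 121.7 kJ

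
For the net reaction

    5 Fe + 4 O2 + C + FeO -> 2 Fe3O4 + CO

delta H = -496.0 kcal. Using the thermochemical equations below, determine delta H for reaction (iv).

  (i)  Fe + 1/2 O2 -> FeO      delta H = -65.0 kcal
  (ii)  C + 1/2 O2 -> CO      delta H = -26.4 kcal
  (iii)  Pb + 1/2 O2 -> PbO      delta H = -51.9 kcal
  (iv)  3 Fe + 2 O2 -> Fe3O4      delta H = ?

(i) reversed: +65.0 kcal
(ii) as written: -26.4 kcal
(iii): not needed.
(iv) × 2: contributes 2·x
-496.0 = (+65.0) + (-26.4) + 2·x
x = (-496.0 − (+38.6)) / (2) = -267.3 kcal

delta H = -267.3 kcal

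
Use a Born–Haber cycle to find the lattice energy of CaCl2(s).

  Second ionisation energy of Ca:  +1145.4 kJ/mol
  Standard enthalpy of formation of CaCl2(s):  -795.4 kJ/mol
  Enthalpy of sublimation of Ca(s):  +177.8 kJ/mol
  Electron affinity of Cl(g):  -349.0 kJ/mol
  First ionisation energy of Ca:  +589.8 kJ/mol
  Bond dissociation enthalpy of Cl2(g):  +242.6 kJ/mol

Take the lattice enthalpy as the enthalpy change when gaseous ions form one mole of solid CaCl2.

ΔHf° = 1·ΔHsub + 1·(ΣIE) + 1·D(Cl2) + 2·EA + U
-795.4 = 1·(+177.8) + 1·(+1735.2) + 1·(+242.6) + 2·(-349.0) + U
U = -795.4 − (+1457.6) = -2253.0 kJ/mol

U = -2253.0 kJ/mol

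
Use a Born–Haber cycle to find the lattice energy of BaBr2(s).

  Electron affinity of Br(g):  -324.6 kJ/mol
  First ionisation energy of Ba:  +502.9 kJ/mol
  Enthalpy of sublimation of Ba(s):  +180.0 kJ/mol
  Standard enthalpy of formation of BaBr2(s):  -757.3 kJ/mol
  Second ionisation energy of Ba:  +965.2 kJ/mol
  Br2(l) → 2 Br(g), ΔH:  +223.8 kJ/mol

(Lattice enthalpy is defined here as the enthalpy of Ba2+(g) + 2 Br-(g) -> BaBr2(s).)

U = -1980.0 kJ/mol

ΔHf° = 1·ΔHsub + 1·(ΣIE) + 1·D(Br2) + 2·EA + U
-757.3 = 1·(+180.0) + 1·(+1468.1) + 1·(+223.8) + 2·(-324.6) + U
U = -757.3 − (+1222.7) = -1980.0 kJ/mol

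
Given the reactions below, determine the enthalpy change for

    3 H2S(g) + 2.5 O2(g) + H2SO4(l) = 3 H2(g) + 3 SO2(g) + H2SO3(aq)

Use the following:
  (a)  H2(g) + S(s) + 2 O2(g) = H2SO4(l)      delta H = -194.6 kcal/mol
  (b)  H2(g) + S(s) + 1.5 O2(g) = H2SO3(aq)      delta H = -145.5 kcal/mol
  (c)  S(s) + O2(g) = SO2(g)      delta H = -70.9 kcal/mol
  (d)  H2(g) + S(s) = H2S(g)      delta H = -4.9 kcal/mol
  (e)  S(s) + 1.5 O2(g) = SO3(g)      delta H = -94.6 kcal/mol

(a) reversed: +194.6 kcal/mol
(b) as written: -145.5 kcal/mol
(c) × 3: (3)·(-70.9) = -212.7 kcal/mol
(d) reversed and × 3: (-3)·(-4.9) = +14.7 kcal/mol
(e): not needed.
delta H = (-1)·(-194.6) + (1)·(-145.5) + (3)·(-70.9) + (-3)·(-4.9) = -148.9 kcal/mol

delta H = -148.9 kcal/mol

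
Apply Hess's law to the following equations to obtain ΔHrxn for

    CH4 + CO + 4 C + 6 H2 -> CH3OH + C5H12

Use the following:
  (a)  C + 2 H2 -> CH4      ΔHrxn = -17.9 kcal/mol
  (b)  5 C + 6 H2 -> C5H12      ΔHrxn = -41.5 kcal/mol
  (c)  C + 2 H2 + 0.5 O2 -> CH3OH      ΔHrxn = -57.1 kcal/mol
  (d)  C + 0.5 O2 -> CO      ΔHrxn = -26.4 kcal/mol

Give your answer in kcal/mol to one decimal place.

(a) reversed: +17.9 kcal/mol
(b) as written: -41.5 kcal/mol
(c) as written: -57.1 kcal/mol
(d) reversed: +26.4 kcal/mol
Summing the manipulated equations, ΔHrxn = (+17.9) + (-41.5) + (-57.1) + (+26.4) = -54.3 kcal/mol

ΔHrxn = -54.3 kcal/mol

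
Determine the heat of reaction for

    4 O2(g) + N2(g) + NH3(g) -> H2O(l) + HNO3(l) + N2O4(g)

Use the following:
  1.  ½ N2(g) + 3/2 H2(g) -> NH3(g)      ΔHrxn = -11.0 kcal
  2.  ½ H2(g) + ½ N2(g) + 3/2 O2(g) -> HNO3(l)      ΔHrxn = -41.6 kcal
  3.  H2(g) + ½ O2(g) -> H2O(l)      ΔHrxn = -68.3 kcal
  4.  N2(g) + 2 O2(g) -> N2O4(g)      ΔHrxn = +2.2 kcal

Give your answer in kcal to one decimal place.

ΔHrxn = -96.7 kcal

eq. 1 reversed: +11.0 kcal
eq. 2 as written: -41.6 kcal
eq. 3 as written: -68.3 kcal
eq. 4 as written: +2.2 kcal
Combining the equations, ΔHrxn = (-1)·(-11.0) + (1)·(-41.6) + (1)·(-68.3) + (1)·(+2.2) = -96.7 kcal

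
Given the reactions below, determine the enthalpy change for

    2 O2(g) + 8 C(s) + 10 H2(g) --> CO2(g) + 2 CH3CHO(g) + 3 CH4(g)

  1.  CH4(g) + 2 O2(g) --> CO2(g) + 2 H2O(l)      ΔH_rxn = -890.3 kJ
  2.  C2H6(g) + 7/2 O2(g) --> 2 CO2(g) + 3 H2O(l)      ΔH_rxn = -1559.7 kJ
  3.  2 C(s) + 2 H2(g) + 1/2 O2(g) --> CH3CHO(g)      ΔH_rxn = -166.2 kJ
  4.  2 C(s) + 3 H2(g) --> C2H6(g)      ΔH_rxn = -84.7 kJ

eq. 1 reversed and × 3 (CH4(g) must end up as a product; ×3 to match 3 CH4(g) in the target): (-3)·(-890.3) = +2670.9 kJ
eq. 2 × 2: (2)·(-1559.7) = -3119.4 kJ
eq. 3 × 2 (scale by 2 for the 2 CH3CHO(g)): (2)·(-166.2) = -332.4 kJ
eq. 4 × 2: (2)·(-84.7) = -169.4 kJ
ΔH_rxn = (+2670.9) + (-3119.4) + (-332.4) + (-169.4) = -950.3 kJ

ΔH_rxn = -950.3 kJ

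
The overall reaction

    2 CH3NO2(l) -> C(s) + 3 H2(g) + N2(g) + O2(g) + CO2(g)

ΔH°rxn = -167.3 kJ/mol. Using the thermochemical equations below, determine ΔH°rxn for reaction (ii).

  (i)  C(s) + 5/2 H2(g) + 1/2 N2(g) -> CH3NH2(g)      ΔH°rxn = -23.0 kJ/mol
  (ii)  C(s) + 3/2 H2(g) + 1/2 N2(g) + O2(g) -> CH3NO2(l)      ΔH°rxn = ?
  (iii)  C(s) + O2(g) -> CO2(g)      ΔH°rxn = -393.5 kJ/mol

(i): not needed (CH3NH2(g) appears nowhere else).
(ii) reversed and × 2 (CH3NO2(l) must end up as a reactant; ×2 to match 2 CH3NO2(l) in the target): contributes −2·x
(iii) as written (CO2(g) already on the product side): -393.5 kJ/mol
-167.3 = (-393.5) − 2·x
x = (-167.3 − (-393.5)) / (-2) = -113.1 kJ/mol

ΔH°rxn = -113.1 kJ/mol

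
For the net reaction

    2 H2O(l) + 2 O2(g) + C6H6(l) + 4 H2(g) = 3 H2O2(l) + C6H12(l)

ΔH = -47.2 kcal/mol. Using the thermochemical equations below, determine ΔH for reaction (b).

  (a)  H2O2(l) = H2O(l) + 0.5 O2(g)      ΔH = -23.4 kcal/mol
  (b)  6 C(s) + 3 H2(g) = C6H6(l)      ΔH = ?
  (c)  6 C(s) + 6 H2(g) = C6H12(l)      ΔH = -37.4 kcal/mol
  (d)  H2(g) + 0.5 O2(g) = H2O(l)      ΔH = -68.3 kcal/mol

ΔH = 11.7 kcal/mol

(a) reversed and × 3 (reverse to put H2O2(l) on the product side; scale by 3 for the 3 H2O2(l)): (-3)·(-23.4) = +70.2 kcal/mol
(b) reversed (reverse to put C6H6(l) on the reactant side): contributes −x
(c) as written (C6H12(l) already on the product side): -37.4 kcal/mol
(d) as written: -68.3 kcal/mol
-47.2 = (+70.2) + (-37.4) + (-68.3) − x
x = (-47.2 − (-35.5)) / (-1) = 11.7 kcal/mol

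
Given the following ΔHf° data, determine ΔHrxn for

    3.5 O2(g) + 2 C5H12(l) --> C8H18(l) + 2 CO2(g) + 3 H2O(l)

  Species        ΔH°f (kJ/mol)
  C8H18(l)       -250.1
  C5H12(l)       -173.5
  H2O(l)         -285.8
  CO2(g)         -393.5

Products: 1·(-250.1) + 2·(-393.5) + 3·(-285.8) = -1894.5
Reactants: 7/2·(+0.0) + 2·(-173.5) = -347.0
ΔHrxn = (-1894.5) − (-347.0) = -1547.5 kJ/mol

ΔHrxn = -1547.5 kJ/mol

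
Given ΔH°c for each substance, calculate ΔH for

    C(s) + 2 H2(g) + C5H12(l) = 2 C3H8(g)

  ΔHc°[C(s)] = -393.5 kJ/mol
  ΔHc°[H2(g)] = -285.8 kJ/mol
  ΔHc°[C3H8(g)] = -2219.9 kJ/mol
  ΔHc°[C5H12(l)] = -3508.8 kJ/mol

ΔH = -34.1 kJ/mol

Using ΔH = Σ nΔHc°(reactants) − Σ nΔHc°(products):
= [1·(-393.5) + 2·(-285.8) + 1·(-3508.8)] − [2·(-2219.9)]
= -34.1 kJ/mol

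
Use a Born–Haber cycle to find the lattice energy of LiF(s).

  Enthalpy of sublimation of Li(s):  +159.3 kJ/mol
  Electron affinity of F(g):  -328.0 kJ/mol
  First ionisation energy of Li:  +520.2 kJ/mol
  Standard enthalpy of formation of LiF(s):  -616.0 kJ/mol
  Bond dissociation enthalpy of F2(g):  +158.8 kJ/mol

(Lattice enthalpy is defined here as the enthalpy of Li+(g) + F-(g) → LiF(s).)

U = -1046.9 kJ/mol

ΔHf° = 1·ΔHsub + 1·(ΣIE) + 1/2·D(F2) + 1·EA + U
-616.0 = 1·(+159.3) + 1·(+520.2) + 1/2·(+158.8) + 1·(-328.0) + U
U = -616.0 − (+430.9) = -1046.9 kJ/mol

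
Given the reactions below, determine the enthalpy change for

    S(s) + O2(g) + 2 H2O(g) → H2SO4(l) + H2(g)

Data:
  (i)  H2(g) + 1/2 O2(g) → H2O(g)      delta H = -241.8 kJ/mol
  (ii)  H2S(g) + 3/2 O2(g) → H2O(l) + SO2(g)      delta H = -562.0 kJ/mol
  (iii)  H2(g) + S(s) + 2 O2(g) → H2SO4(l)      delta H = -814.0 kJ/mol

delta H = -330.4 kJ/mol

(i) reversed and × 2: (-2)·(-241.8) = +483.6 kJ/mol
(ii): not needed.
(iii) as written: -814.0 kJ/mol
delta H = (-2)·(-241.8) + (1)·(-814.0) = -330.4 kJ/mol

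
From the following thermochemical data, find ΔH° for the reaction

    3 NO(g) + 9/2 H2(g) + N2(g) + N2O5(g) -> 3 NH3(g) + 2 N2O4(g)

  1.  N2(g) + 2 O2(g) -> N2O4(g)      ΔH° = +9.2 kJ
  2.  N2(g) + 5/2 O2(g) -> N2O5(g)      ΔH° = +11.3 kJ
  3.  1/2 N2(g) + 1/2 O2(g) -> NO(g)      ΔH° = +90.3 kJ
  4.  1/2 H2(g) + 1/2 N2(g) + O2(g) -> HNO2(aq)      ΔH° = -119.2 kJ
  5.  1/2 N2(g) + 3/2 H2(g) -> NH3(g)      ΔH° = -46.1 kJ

eq. 1 × 2 (×2 to match 2 N2O4(g) in the target): (2)·(+9.2) = +18.4 kJ
eq. 2 reversed (reverse to put N2O5(g) on the reactant side): -11.3 kJ
eq. 3 reversed and × 3 (reverse to put NO(g) on the reactant side; ×3 to match 3 NO(g) in the target): (-3)·(+90.3) = -270.9 kJ
eq. 4: not needed (HNO2(aq) appears nowhere else).
eq. 5 × 3 (scale by 3 for the 3 NH3(g)): (3)·(-46.1) = -138.3 kJ
ΔH° = (2)·(+9.2) + (-1)·(+11.3) + (-3)·(+90.3) + (3)·(-46.1) = -402.1 kJ

ΔH° = -402.1 kJ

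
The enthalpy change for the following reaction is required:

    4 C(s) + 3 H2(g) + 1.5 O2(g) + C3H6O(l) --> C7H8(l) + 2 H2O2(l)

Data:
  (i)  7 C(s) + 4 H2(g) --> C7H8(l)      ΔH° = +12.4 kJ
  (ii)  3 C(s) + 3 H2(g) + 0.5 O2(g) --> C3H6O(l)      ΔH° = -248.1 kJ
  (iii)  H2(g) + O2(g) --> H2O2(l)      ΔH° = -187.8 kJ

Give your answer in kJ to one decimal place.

ΔH° = -115.1 kJ

(i) as written (C7H8(l) already on the product side): +12.4 kJ
(ii) reversed (reverse to put C3H6O(l) on the reactant side): +248.1 kJ
(iii) × 2 (scale by 2 for the 2 H2O2(l)): (2)·(-187.8) = -375.6 kJ
By Hess's law, ΔH° = (+12.4) + (+248.1) + (-375.6) = -115.1 kJ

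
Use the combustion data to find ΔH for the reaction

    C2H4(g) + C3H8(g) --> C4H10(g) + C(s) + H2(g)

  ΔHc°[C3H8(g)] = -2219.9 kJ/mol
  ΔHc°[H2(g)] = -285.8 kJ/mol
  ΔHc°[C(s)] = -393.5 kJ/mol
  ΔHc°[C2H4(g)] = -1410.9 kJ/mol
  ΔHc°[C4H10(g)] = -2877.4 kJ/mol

ΔH = -74.1 kJ/mol

Using ΔH = Σ nΔHc°(reactants) − Σ nΔHc°(products):
= [1·(-1410.9) + 1·(-2219.9)] − [1·(-2877.4) + 1·(-393.5) + 1·(-285.8)]
= -74.1 kJ/mol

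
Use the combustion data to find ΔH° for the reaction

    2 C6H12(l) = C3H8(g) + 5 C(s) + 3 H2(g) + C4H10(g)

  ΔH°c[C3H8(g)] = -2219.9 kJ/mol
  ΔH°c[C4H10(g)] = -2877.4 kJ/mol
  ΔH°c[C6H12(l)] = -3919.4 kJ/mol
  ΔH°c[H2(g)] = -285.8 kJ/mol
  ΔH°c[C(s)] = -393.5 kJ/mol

With combustion enthalpies, reactants minus products:
= [2·(-3919.4)] − [1·(-2219.9) + 5·(-393.5) + 3·(-285.8) + 1·(-2877.4)]
= 83.4 kJ/mol

ΔH° = 83.4 kJ/mol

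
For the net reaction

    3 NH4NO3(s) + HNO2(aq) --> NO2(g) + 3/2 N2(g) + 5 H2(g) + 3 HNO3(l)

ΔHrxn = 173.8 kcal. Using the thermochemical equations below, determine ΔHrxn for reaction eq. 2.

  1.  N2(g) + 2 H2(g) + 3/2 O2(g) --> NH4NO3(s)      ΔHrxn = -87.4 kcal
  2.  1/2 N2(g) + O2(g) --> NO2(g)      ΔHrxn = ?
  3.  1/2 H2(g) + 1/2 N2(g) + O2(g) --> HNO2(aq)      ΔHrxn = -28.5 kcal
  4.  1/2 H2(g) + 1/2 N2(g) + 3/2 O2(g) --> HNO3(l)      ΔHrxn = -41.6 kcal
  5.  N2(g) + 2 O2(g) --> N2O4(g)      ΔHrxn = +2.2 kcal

ΔHrxn = 7.9 kcal

eq. 1 reversed and × 3: (-3)·(-87.4) = +262.2 kcal
eq. 2 as written: contributes x
eq. 3 reversed: +28.5 kcal
eq. 4 × 3: (3)·(-41.6) = -124.8 kcal
eq. 5: not needed.
+173.8 = (+262.2) + (+28.5) + (-124.8) + x
x = (+173.8 − (+165.9)) / (1) = 7.9 kcal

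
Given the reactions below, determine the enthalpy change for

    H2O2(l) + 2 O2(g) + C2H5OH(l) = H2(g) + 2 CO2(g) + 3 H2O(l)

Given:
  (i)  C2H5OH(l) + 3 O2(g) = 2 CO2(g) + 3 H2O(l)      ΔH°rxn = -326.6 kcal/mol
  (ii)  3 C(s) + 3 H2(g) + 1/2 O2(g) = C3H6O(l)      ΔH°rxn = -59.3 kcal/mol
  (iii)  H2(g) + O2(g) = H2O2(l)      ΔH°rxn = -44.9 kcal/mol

(i) as written (C2H5OH(l) already on the reactant side): -326.6 kcal/mol
(ii): not needed (C3H6O(l) appears nowhere else).
(iii) reversed (H2O2(l) must end up as a reactant): +44.9 kcal/mol
Combining the equations, ΔH°rxn = (1)·(-326.6) + (-1)·(-44.9) = -281.7 kcal/mol

ΔH°rxn = -281.7 kcal/mol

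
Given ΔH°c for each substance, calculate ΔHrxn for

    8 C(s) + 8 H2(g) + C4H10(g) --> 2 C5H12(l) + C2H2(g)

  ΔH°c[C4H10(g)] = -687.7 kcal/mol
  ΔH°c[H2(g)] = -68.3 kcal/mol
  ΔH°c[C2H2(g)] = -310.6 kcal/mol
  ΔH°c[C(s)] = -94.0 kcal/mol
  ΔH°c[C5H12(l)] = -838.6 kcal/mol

ΔHrxn = 1.7 kcal/mol

With combustion enthalpies, reactants minus products:
= [8·(-94.0) + 8·(-68.3) + 1·(-687.7)] − [2·(-838.6) + 1·(-310.6)]
= 1.7 kcal/mol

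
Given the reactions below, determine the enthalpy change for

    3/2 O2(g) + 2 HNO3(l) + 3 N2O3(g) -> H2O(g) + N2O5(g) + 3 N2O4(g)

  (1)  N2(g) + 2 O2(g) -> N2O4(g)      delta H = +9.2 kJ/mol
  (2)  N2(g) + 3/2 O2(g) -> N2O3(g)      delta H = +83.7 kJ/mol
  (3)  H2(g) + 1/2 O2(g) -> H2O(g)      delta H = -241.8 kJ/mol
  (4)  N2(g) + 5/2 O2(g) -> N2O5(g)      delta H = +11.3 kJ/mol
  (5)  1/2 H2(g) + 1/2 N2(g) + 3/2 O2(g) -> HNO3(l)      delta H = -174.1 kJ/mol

delta H = -105.8 kJ/mol

(1) × 3 (scale by 3 for the 3 N2O4(g)): (3)·(+9.2) = +27.6 kJ/mol
(2) reversed and × 3 (N2O3(g) must end up as a reactant; ×3 to match 3 N2O3(g) in the target): (-3)·(+83.7) = -251.1 kJ/mol
(3) as written (H2O(g) already on the product side): -241.8 kJ/mol
(4) as written (N2O5(g) already on the product side): +11.3 kJ/mol
(5) reversed and × 2 (HNO3(l) must end up as a reactant; scale by 2 for the 2 HNO3(l)): (-2)·(-174.1) = +348.2 kJ/mol
delta H = (3)·(+9.2) + (-3)·(+83.7) + (1)·(-241.8) + (1)·(+11.3) + (-2)·(-174.1) = -105.8 kJ/mol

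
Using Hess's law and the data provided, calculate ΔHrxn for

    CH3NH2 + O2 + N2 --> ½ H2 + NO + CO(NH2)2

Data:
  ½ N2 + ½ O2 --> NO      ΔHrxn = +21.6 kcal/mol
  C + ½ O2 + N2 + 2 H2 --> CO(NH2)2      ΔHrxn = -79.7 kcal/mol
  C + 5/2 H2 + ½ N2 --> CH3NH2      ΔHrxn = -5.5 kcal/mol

ΔHrxn = -52.6 kcal/mol

equation 1 as written (NO already on the product side): +21.6 kcal/mol
equation 2 as written (CO(NH2)2 already on the product side): -79.7 kcal/mol
equation 3 reversed (CH3NH2 must end up as a reactant): +5.5 kcal/mol
ΔHrxn = (1)·(+21.6) + (1)·(-79.7) + (-1)·(-5.5) = -52.6 kcal/mol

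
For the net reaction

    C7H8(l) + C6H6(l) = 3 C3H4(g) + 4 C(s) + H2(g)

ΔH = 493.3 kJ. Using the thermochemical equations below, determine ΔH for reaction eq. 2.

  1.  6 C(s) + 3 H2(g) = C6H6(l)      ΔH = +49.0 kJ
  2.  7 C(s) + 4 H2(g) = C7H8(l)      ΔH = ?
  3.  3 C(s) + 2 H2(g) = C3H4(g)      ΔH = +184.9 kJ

eq. 1 reversed: -49.0 kJ
eq. 2 reversed: contributes −x
eq. 3 × 3: (3)·(+184.9) = +554.7 kJ
+493.3 = (-49.0) + (+554.7) − x
x = (+493.3 − (+505.7)) / (-1) = 12.4 kJ

ΔH = 12.4 kJ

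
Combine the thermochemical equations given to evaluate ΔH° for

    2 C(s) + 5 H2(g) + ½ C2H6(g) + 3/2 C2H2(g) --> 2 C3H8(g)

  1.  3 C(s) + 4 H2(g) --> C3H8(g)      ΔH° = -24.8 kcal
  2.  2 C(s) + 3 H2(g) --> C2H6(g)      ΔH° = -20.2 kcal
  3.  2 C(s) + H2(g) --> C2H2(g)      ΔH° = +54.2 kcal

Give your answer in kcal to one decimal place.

eq. 1 × 2: (2)·(-24.8) = -49.6 kcal
eq. 2 reversed and × 1/2: (-1/2)·(-20.2) = +10.1 kcal
eq. 3 reversed and × 3/2: (-3/2)·(+54.2) = -81.3 kcal
ΔH° = (-49.6) + (+10.1) + (-81.3) = -120.8 kcal

ΔH° = -120.8 kcal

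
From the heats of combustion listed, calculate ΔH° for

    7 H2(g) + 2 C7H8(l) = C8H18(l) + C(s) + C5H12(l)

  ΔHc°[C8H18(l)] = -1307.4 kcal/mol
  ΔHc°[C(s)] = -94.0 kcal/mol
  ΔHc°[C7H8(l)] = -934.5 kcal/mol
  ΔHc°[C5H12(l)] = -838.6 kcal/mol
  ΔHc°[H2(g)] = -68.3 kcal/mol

ΔH° = -107.1 kcal/mol

With combustion enthalpies, reactants minus products:
= [7·(-68.3) + 2·(-934.5)] − [1·(-1307.4) + 1·(-94.0) + 1·(-838.6)]
= -107.1 kcal/mol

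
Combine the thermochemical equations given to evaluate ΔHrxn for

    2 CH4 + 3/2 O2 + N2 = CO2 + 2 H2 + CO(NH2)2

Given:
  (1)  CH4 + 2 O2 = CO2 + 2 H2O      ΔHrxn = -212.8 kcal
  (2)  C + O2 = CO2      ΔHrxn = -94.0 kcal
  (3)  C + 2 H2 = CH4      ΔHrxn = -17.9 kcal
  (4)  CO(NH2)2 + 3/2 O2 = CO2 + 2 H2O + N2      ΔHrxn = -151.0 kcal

ΔHrxn = -137.9 kcal

(1) as written: -212.8 kcal
(2) as written: -94.0 kcal
(3) reversed: +17.9 kcal
(4) reversed: +151.0 kcal
Summing the manipulated equations, ΔHrxn = (1)·(-212.8) + (1)·(-94.0) + (-1)·(-17.9) + (-1)·(-151.0) = -137.9 kcal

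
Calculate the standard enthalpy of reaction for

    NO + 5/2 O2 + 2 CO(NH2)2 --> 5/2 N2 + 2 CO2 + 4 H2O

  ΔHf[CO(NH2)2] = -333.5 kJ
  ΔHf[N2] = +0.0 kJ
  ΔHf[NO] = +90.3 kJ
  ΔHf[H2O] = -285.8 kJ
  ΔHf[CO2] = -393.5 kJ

ΔHrxn = -1353.5 kJ

Products: 5/2·(+0.0) + 2·(-393.5) + 4·(-285.8) = -1930.2
Reactants: 1·(+90.3) + 5/2·(+0.0) + 2·(-333.5) = -576.7
ΔHrxn = (-1930.2) − (-576.7) = -1353.5 kJ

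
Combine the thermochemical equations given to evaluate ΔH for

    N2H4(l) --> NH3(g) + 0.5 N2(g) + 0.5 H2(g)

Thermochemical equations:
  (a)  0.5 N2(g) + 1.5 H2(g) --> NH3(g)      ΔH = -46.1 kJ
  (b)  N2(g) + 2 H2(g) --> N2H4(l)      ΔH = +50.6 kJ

ΔH = -96.7 kJ

(a) as written (NH3(g) already on the product side): -46.1 kJ
(b) reversed (N2H4(l) must end up as a reactant): -50.6 kJ
Combining the equations, ΔH = (1)·(-46.1) + (-1)·(+50.6) = -96.7 kJ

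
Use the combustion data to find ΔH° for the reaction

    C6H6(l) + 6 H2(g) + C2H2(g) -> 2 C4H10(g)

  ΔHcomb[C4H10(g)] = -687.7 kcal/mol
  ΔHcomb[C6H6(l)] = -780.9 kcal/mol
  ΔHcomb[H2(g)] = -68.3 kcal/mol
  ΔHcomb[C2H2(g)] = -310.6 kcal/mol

Using ΔH = Σ nΔHc°(reactants) − Σ nΔHc°(products):
= [1·(-780.9) + 6·(-68.3) + 1·(-310.6)] − [2·(-687.7)]
= -125.9 kcal/mol

ΔH° = -125.9 kcal/mol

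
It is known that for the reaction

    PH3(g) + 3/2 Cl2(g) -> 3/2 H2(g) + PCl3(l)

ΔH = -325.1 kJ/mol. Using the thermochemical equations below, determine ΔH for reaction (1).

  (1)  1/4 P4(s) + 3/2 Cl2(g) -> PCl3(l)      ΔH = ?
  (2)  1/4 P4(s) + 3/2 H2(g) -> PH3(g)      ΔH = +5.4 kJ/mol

ΔH = -319.7 kJ/mol

(1) as written: contributes x
(2) reversed: -5.4 kJ/mol
-325.1 = (-5.4) + x
x = (-325.1 − (-5.4)) / (1) = -319.7 kJ/mol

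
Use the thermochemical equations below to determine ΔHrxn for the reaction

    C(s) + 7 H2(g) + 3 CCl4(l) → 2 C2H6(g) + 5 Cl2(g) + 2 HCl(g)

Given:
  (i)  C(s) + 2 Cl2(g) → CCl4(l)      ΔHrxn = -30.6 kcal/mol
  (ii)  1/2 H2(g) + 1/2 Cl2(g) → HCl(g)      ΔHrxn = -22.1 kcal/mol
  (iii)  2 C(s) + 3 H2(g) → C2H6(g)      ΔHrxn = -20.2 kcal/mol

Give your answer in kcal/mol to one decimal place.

(i) reversed and × 3: (-3)·(-30.6) = +91.8 kcal/mol
(ii) × 2: (2)·(-22.1) = -44.2 kcal/mol
(iii) × 2: (2)·(-20.2) = -40.4 kcal/mol
ΔHrxn = (+91.8) + (-44.2) + (-40.4) = 7.2 kcal/mol

ΔHrxn = 7.2 kcal/mol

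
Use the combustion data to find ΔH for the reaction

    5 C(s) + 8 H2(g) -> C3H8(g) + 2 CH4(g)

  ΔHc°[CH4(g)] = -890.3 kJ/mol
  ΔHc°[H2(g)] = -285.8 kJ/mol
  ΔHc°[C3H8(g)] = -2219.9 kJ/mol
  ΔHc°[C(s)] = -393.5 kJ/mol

Using ΔH = Σ nΔHc°(reactants) − Σ nΔHc°(products):
= [5·(-393.5) + 8·(-285.8)] − [1·(-2219.9) + 2·(-890.3)]
= -253.4 kJ/mol

ΔH = -253.4 kJ/mol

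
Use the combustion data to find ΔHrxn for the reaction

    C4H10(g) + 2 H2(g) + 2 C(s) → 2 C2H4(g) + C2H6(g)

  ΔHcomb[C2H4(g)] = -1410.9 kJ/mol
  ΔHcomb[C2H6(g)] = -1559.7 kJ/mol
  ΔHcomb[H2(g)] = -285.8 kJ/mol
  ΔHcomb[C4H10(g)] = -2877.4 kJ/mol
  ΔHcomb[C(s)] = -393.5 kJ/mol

Using ΔH = Σ nΔHc°(reactants) − Σ nΔHc°(products):
= [1·(-2877.4) + 2·(-285.8) + 2·(-393.5)] − [2·(-1410.9) + 1·(-1559.7)]
= 145.5 kJ/mol

ΔHrxn = 145.5 kJ/mol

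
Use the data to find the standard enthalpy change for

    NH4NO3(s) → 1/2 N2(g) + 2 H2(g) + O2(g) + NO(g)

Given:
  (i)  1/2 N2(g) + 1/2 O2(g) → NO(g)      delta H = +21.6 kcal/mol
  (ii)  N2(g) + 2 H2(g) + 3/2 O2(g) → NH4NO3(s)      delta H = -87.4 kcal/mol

(i) as written (NO(g) already on the product side): +21.6 kcal/mol
(ii) reversed (reverse to put NH4NO3(s) on the reactant side): +87.4 kcal/mol
delta H = (+21.6) + (+87.4) = 109.0 kcal/mol

delta H = 109.0 kcal/mol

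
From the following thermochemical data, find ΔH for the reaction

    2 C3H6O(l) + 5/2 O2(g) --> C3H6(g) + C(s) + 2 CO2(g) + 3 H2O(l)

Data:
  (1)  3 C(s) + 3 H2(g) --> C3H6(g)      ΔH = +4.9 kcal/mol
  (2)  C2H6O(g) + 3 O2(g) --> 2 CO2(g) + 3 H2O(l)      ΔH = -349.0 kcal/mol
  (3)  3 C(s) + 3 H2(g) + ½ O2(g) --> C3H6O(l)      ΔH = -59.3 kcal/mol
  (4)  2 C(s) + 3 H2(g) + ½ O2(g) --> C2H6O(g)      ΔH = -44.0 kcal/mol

(1) as written: +4.9 kcal/mol
(2) as written: -349.0 kcal/mol
(3) reversed and × 2: (-2)·(-59.3) = +118.6 kcal/mol
(4) as written: -44.0 kcal/mol
Combining the equations, ΔH = (+4.9) + (-349.0) + (+118.6) + (-44.0) = -269.5 kcal/mol

ΔH = -269.5 kcal/mol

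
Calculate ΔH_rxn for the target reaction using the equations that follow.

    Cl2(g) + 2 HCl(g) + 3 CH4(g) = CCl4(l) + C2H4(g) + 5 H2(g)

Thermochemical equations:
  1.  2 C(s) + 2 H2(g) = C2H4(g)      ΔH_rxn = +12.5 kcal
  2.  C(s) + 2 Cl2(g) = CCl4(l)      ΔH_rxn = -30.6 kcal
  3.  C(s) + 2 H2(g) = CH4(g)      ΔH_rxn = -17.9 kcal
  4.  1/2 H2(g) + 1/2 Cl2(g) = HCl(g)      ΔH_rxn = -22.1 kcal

eq. 1 as written (C2H4(g) already on the product side): +12.5 kcal
eq. 2 as written (CCl4(l) already on the product side): -30.6 kcal
eq. 3 reversed and × 3 (reverse to put CH4(g) on the reactant side; scale by 3 for the 3 CH4(g)): (-3)·(-17.9) = +53.7 kcal
eq. 4 reversed and × 2 (HCl(g) must end up as a reactant; ×2 to match 2 HCl(g) in the target): (-2)·(-22.1) = +44.2 kcal
Summing the manipulated equations, ΔH_rxn = (1)·(+12.5) + (1)·(-30.6) + (-3)·(-17.9) + (-2)·(-22.1) = 79.8 kcal

ΔH_rxn = 79.8 kcal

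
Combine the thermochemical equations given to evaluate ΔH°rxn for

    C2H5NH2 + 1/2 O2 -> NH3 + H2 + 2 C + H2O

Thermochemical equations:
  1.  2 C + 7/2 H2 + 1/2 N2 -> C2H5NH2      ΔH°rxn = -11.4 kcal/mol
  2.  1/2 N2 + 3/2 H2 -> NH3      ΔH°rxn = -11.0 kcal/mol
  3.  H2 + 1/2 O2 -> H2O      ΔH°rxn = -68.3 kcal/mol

eq. 1 reversed (C2H5NH2 must end up as a reactant): +11.4 kcal/mol
eq. 2 as written (NH3 already on the product side): -11.0 kcal/mol
eq. 3 as written (H2O already on the product side): -68.3 kcal/mol
By Hess's law, ΔH°rxn = (-1)·(-11.4) + (1)·(-11.0) + (1)·(-68.3) = -67.9 kcal/mol

ΔH°rxn = -67.9 kcal/mol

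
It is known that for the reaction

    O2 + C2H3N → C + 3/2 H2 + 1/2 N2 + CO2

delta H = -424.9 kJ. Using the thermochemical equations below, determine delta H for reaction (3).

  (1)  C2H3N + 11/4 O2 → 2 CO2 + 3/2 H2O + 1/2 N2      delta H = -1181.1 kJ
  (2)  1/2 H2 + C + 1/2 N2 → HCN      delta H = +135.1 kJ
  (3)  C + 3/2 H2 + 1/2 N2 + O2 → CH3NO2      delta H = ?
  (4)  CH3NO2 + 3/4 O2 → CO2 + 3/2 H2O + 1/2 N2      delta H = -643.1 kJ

(1) as written: -1181.1 kJ
(2): not needed.
(3) reversed: contributes −x
(4) reversed: +643.1 kJ
-424.9 = (-1181.1) + (+643.1) − x
x = (-424.9 − (-538.0)) / (-1) = -113.1 kJ

delta H = -113.1 kJ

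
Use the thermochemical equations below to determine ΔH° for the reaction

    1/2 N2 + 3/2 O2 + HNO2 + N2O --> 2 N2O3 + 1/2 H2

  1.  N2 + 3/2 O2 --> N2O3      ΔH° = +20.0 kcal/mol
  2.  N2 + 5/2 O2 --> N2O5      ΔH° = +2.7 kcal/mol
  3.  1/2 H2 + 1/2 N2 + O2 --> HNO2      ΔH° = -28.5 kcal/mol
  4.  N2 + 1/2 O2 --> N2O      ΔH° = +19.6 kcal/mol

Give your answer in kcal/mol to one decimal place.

eq. 1 × 2: (2)·(+20.0) = +40.0 kcal/mol
eq. 2: not needed.
eq. 3 reversed: +28.5 kcal/mol
eq. 4 reversed: -19.6 kcal/mol
Combining the equations, ΔH° = (2)·(+20.0) + (-1)·(-28.5) + (-1)·(+19.6) = 48.9 kcal/mol

ΔH° = 48.9 kcal/mol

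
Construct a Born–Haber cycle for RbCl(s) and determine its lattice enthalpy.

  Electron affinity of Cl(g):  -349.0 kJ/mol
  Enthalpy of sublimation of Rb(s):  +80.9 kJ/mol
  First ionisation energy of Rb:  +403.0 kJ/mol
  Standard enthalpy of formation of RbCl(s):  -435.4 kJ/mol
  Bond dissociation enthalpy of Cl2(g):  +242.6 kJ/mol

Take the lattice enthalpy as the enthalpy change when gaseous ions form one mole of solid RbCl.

ΔHf° = 1·ΔHsub + 1·(ΣIE) + 1/2·D(Cl2) + 1·EA + U
-435.4 = 1·(+80.9) + 1·(+403.0) + 1/2·(+242.6) + 1·(-349.0) + U
U = -435.4 − (+256.2) = -691.6 kJ/mol

U = -691.6 kJ/mol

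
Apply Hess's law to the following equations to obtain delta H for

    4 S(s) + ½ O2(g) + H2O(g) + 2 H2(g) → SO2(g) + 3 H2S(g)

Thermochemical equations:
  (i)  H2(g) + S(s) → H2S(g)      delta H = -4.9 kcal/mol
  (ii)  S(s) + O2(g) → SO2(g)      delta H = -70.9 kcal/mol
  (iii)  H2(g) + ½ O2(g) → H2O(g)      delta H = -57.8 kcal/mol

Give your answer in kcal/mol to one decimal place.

(i) × 3 (×3 to match 3 H2S(g) in the target): (3)·(-4.9) = -14.7 kcal/mol
(ii) as written (SO2(g) already on the product side): -70.9 kcal/mol
(iii) reversed (reverse to put H2O(g) on the reactant side): +57.8 kcal/mol
delta H = (3)·(-4.9) + (1)·(-70.9) + (-1)·(-57.8) = -27.8 kcal/mol

delta H = -27.8 kcal/mol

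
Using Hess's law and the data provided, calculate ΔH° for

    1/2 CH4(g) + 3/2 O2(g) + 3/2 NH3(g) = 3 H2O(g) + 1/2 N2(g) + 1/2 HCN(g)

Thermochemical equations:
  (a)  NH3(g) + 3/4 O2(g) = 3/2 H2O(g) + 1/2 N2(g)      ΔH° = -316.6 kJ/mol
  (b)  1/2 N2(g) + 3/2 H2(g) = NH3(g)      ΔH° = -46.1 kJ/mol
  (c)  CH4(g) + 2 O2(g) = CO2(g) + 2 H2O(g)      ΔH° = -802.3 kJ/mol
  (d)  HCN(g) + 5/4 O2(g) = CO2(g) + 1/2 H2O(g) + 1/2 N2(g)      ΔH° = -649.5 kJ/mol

ΔH° = -551.3 kJ/mol

(a) × 3/2: (3/2)·(-316.6) = -474.9 kJ/mol
(b): not needed (H2(g) appears nowhere else).
(c) × 1/2 (scale by 1/2 for the 1/2 CH4(g)): (1/2)·(-802.3) = -401.15 kJ/mol
(d) reversed and × 1/2 (reverse to put HCN(g) on the product side; scale by 1/2 for the 1/2 HCN(g)): (-1/2)·(-649.5) = +324.75 kJ/mol
ΔH° = (-474.9) + (-401.15) + (+324.75) = -551.3 kJ/mol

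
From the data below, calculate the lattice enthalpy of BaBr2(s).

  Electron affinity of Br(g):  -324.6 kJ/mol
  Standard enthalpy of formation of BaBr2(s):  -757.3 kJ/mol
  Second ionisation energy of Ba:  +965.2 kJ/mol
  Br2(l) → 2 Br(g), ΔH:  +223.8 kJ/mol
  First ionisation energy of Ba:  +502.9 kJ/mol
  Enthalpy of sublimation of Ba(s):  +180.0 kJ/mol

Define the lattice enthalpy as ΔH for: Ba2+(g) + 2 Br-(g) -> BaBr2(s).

U = -1980.0 kJ/mol

ΔHf° = 1·ΔHsub + 1·(ΣIE) + 1·D(Br2) + 2·EA + U
-757.3 = 1·(+180.0) + 1·(+1468.1) + 1·(+223.8) + 2·(-324.6) + U
U = -757.3 − (+1222.7) = -1980.0 kJ/mol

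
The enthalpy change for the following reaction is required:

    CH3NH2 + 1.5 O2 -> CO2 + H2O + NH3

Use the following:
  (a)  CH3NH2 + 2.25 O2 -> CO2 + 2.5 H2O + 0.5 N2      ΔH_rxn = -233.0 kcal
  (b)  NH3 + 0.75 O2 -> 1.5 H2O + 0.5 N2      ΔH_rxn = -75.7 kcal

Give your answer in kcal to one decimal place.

(a) as written (CH3NH2 already on the reactant side): -233.0 kcal
(b) reversed (NH3 must end up as a product): +75.7 kcal
Summing the manipulated equations, ΔH_rxn = (-233.0) + (+75.7) = -157.3 kcal

ΔH_rxn = -157.3 kcal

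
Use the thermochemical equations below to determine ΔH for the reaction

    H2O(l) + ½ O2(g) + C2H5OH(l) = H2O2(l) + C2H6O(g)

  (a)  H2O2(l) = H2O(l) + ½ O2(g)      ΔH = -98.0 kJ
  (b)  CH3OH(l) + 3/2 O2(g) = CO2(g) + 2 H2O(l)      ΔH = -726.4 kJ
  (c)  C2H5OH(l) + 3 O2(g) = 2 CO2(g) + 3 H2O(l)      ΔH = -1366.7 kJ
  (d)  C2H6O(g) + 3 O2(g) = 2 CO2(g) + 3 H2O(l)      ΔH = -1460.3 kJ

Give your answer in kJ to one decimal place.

(a) reversed: +98.0 kJ
(b): not needed.
(c) as written: -1366.7 kJ
(d) reversed: +1460.3 kJ
Combining the equations, ΔH = (+98.0) + (-1366.7) + (+1460.3) = 191.6 kJ

ΔH = 191.6 kJ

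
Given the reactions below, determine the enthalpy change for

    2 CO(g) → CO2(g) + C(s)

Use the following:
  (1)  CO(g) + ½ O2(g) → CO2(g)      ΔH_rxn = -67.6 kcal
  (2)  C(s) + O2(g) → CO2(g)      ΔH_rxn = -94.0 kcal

(1) × 2: (2)·(-67.6) = -135.2 kcal
(2) reversed: +94.0 kcal
ΔH_rxn = (2)·(-67.6) + (-1)·(-94.0) = -41.2 kcal

ΔH_rxn = -41.2 kcal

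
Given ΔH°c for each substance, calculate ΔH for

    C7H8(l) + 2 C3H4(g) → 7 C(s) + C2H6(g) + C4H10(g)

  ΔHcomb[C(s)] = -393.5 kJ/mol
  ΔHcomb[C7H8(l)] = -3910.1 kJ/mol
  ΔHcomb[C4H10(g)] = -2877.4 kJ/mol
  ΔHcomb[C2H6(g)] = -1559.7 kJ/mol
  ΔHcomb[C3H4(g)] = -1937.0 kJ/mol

ΔH = -592.5 kJ/mol

Using ΔH = Σ nΔHc°(reactants) − Σ nΔHc°(products):
= [1·(-3910.1) + 2·(-1937.0)] − [7·(-393.5) + 1·(-1559.7) + 1·(-2877.4)]
= -592.5 kJ/mol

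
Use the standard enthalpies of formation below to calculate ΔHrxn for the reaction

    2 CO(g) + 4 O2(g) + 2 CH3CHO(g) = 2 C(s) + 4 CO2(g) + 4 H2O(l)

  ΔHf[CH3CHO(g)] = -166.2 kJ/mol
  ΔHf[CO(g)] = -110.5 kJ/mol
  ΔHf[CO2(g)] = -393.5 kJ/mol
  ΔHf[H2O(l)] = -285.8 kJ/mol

ΔHrxn = -2163.8 kJ/mol

Products: 2·(+0.0) + 4·(-393.5) + 4·(-285.8) = -2717.2
Reactants: 2·(-110.5) + 4·(+0.0) + 2·(-166.2) = -553.4
ΔHrxn = (-2717.2) − (-553.4) = -2163.8 kJ/mol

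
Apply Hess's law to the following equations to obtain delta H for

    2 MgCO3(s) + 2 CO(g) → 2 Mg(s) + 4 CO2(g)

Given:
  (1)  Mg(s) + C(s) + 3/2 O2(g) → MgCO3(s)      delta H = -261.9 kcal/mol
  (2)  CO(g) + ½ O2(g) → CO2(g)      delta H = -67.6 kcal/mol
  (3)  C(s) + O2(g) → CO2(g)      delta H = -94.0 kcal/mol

(1) reversed and × 2 (MgCO3(s) must end up as a reactant; scale by 2 for the 2 MgCO3(s)): (-2)·(-261.9) = +523.8 kcal/mol
(2) × 2 (×2 to match 2 CO(g) in the target): (2)·(-67.6) = -135.2 kcal/mol
(3) × 2: (2)·(-94.0) = -188.0 kcal/mol
Since enthalpy is a state function, delta H = (+523.8) + (-135.2) + (-188.0) = 200.6 kcal/mol

delta H = 200.6 kcal/mol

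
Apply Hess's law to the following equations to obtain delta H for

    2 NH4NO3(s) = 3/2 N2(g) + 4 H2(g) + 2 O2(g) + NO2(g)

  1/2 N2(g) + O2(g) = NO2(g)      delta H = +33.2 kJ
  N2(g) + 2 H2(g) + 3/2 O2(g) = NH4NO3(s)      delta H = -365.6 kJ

equation 1 as written: +33.2 kJ
equation 2 reversed and × 2: (-2)·(-365.6) = +731.2 kJ
Since enthalpy is a state function, delta H = (+33.2) + (+731.2) = 764.4 kJ

delta H = 764.4 kJ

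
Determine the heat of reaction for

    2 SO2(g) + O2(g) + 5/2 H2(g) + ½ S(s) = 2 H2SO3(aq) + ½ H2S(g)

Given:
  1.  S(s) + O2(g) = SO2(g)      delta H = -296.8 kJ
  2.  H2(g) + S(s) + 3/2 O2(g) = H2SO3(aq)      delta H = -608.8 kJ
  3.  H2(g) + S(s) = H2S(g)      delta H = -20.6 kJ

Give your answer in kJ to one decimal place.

eq. 1 reversed and × 2: (-2)·(-296.8) = +593.6 kJ
eq. 2 × 2: (2)·(-608.8) = -1217.6 kJ
eq. 3 × 1/2: (1/2)·(-20.6) = -10.3 kJ
By Hess's law, delta H = (-2)·(-296.8) + (2)·(-608.8) + (1/2)·(-20.6) = -634.3 kJ

delta H = -634.3 kJ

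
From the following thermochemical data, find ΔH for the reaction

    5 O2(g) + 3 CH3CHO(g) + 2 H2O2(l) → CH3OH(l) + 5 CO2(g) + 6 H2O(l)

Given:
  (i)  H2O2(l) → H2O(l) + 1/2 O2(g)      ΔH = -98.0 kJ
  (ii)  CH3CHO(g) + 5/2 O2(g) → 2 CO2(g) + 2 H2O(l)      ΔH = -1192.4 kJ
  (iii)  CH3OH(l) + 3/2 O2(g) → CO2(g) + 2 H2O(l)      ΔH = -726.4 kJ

(i) × 2 (×2 to match 2 H2O2(l) in the target): (2)·(-98.0) = -196.0 kJ
(ii) × 3 (×3 to match 3 CH3CHO(g) in the target): (3)·(-1192.4) = -3577.2 kJ
(iii) reversed (reverse to put CH3OH(l) on the product side): +726.4 kJ
ΔH = (2)·(-98.0) + (3)·(-1192.4) + (-1)·(-726.4) = -3046.8 kJ

ΔH = -3046.8 kJ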